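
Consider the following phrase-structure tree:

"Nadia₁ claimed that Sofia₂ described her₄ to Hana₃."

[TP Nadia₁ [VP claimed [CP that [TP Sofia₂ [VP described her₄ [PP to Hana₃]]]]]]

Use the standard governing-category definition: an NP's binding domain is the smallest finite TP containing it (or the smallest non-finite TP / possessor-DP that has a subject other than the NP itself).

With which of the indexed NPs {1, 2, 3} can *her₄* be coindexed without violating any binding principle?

*her* is a pronoun, so Principle B applies: it must be free in its binding domain.
Binding domain of *her₄*: the embedded TP, whose subject is Sofia₂.
*Nadia₁* c-commands the pronoun but from outside its binding domain, and is not c-commanded by it → coindexation permitted.
*Sofia₂* c-commands the pronoun within its binding domain → coindexation would violate Principle B.
*Hana₃*: the pronoun c-commands this R-expression → coindexation would violate Principle C on *Hana₃*.

{1}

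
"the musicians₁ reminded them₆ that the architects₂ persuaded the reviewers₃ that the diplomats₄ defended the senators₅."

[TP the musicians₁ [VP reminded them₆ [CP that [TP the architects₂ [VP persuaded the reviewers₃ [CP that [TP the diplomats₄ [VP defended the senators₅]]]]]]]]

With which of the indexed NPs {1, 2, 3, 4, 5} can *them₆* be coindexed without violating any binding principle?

none

*them* is a pronoun, so Principle B applies: it must be free in its binding domain.
Binding domain of *them₆*: the matrix TP, whose subject is the musicians₁.
*the musicians₁* c-commands the pronoun within its binding domain → coindexation would violate Principle B.
*the architects₂*: the pronoun c-commands this R-expression → coindexation would violate Principle C on *the architects₂*.
*the reviewers₃*: the pronoun c-commands this R-expression → coindexation would violate Principle C on *the reviewers₃*.
*the diplomats₄*: the pronoun c-commands this R-expression → coindexation would violate Principle C on *the diplomats₄*.
*the senators₅*: the pronoun c-commands this R-expression → coindexation would violate Principle C on *the senators₅*.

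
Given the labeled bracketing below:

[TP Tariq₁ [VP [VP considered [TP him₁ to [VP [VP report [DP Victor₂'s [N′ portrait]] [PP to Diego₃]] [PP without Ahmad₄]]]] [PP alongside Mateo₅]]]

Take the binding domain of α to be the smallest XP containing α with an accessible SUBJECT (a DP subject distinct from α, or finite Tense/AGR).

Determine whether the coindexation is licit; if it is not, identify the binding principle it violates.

The two coindexed NPs are *Tariq₁* and *him₁*.
*him₁* is a pronoun. Its binding domain is the matrix TP, whose subject is Tariq₁.
*Tariq₁* c-commands it within that domain and carries the same index.
The pronoun is locally bound → Principle B violation.

Principle B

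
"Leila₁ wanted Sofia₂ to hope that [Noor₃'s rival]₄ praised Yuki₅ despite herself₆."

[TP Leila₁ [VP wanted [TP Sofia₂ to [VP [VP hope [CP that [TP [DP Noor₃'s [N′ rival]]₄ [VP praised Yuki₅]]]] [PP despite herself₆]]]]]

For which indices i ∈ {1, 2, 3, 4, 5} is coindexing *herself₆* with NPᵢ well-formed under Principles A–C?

*herself* is an anaphor, so Principle A applies: it must be bound in its binding domain.
Binding domain of *herself₆*: the embedded TP, whose subject is Sofia₂.
*Leila₁* c-commands the anaphor but is outside its binding domain → cannot satisfy Principle A.
*Sofia₂* c-commands the anaphor within its binding domain → licit binder.
*Noor₃* does not c-command the anaphor → cannot bind it.
*[Noor₃'s rival]₄* does not c-command the anaphor → cannot bind it.
*Yuki₅* does not c-command the anaphor → cannot bind it.

{2}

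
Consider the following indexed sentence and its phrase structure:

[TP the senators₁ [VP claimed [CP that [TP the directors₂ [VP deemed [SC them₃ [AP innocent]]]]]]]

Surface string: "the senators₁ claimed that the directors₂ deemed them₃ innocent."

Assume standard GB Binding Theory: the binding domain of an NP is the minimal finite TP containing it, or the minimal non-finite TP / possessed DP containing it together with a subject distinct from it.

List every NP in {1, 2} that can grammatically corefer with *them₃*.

*them* is a pronoun, so Principle B applies: it must be free in its binding domain.
Binding domain of *them₃*: the embedded TP, whose subject is the directors₂.
*the senators₁* c-commands the pronoun but from outside its binding domain, and is not c-commanded by it → coindexation permitted.
*the directors₂* c-commands the pronoun within its binding domain → coindexation would violate Principle B.

{1}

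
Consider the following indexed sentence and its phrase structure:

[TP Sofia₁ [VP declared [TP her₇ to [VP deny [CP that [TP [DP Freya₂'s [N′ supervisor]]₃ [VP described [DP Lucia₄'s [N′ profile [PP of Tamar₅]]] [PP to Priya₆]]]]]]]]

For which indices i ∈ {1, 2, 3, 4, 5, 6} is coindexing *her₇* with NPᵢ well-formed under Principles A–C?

*her* is a pronoun, so Principle B applies: it must be free in its binding domain.
Binding domain of *her₇*: the matrix TP, whose subject is Sofia₁.
*Sofia₁* c-commands the pronoun within its binding domain → coindexation would violate Principle B.
*Freya₂*: the pronoun c-commands this R-expression → coindexation would violate Principle C on *Freya₂*.
*[Freya₂'s supervisor]₃*: the pronoun c-commands this R-expression → coindexation would violate Principle C on *[Freya₂'s supervisor]₃*.
*Lucia₄*: the pronoun c-commands this R-expression → coindexation would violate Principle C on *Lucia₄*.
*Tamar₅*: the pronoun c-commands this R-expression → coindexation would violate Principle C on *Tamar₅*.
*Priya₆*: the pronoun c-commands this R-expression → coindexation would violate Principle C on *Priya₆*.

none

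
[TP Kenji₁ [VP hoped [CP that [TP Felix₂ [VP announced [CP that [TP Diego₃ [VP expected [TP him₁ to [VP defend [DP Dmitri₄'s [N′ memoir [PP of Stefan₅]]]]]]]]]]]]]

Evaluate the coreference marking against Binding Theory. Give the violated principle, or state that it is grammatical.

grammatical

The two coindexed NPs are *Kenji₁* and *him₁*.
*him₁* is a pronoun; its binding domain is the embedded TP, whose subject is Diego₃. Within that domain it is c-commanded only by *Diego₃*, which carries a different index — the pronoun is free locally, so Principle B holds.
*Kenji₁* is an R-expression; *him₁* does not c-command it, and no other NP shares its index, so Principle C is satisfied.
All principles are respected.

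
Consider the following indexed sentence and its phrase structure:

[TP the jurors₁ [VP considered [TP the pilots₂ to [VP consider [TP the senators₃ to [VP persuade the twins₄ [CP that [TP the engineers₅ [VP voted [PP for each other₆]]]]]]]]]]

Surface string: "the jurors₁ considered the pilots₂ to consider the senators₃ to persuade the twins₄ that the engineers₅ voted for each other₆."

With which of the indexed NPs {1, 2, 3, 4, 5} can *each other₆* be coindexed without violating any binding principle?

{5}

*each other* is an anaphor, so Principle A applies: it must be bound in its binding domain.
Binding domain of *each other₆*: the embedded TP, whose subject is the engineers₅.
*the jurors₁* c-commands the anaphor but is outside its binding domain → cannot satisfy Principle A.
*the pilots₂* c-commands the anaphor but is outside its binding domain → cannot satisfy Principle A.
*the senators₃* c-commands the anaphor but is outside its binding domain → cannot satisfy Principle A.
*the twins₄* c-commands the anaphor but is outside its binding domain → cannot satisfy Principle A.
*the engineers₅* c-commands the anaphor within its binding domain → licit binder.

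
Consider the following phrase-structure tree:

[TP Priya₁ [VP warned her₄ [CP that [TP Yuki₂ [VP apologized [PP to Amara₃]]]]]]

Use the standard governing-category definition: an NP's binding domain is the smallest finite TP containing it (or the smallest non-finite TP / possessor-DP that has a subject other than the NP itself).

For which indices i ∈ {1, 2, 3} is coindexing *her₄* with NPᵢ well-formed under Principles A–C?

*her* is a pronoun, so Principle B applies: it must be free in its binding domain.
Binding domain of *her₄*: the matrix TP, whose subject is Priya₁.
*Priya₁* c-commands the pronoun within its binding domain → coindexation would violate Principle B.
*Yuki₂*: the pronoun c-commands this R-expression → coindexation would violate Principle C on *Yuki₂*.
*Amara₃*: the pronoun c-commands this R-expression → coindexation would violate Principle C on *Amara₃*.

none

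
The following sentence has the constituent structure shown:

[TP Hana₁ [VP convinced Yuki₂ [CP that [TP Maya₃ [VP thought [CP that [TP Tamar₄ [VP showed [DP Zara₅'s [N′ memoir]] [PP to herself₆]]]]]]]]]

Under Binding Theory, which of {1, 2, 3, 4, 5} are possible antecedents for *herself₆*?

*herself* is an anaphor, so Principle A applies: it must be bound in its binding domain.
Binding domain of *herself₆*: the embedded TP, whose subject is Tamar₄.
*Hana₁* c-commands the anaphor but is outside its binding domain → cannot satisfy Principle A.
*Yuki₂* c-commands the anaphor but is outside its binding domain → cannot satisfy Principle A.
*Maya₃* c-commands the anaphor but is outside its binding domain → cannot satisfy Principle A.
*Tamar₄* c-commands the anaphor within its binding domain → licit binder.
*Zara₅* does not c-command the anaphor → cannot bind it.

{4}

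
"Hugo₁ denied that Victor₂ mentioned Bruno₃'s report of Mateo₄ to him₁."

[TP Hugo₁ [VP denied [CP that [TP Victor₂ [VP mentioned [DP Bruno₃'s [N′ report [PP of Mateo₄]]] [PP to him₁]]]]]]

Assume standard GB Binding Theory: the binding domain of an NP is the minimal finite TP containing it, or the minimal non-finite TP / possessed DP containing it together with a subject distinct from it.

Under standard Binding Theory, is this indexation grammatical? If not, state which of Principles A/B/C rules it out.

The two coindexed NPs are *Hugo₁* and *him₁*.
*him₁* is a pronoun; its binding domain is the embedded TP, whose subject is Victor₂. Within that domain it is c-commanded only by *Victor₂*, which carries a different index — the pronoun is free locally, so Principle B holds.
*Hugo₁* is an R-expression; *him₁* does not c-command it, and no other NP shares its index, so Principle C is satisfied.
All principles are respected.

grammatical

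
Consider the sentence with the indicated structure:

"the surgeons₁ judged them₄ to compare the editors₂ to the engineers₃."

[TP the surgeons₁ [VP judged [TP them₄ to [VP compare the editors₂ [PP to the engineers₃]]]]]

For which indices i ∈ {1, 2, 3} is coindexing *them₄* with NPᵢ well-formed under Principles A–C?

none

*them* is a pronoun, so Principle B applies: it must be free in its binding domain.
Binding domain of *them₄*: the matrix TP, whose subject is the surgeons₁.
*the surgeons₁* c-commands the pronoun within its binding domain → coindexation would violate Principle B.
*the editors₂*: the pronoun c-commands this R-expression → coindexation would violate Principle C on *the editors₂*.
*the engineers₃*: the pronoun c-commands this R-expression → coindexation would violate Principle C on *the engineers₃*.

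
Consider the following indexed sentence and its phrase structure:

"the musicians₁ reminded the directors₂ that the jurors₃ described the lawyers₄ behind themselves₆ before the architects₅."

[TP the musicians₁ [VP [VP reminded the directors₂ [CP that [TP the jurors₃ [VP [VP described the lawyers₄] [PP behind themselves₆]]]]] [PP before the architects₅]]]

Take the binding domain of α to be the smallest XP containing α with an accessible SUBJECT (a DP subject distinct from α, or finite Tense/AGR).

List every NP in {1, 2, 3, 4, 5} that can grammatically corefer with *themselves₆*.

*themselves* is an anaphor, so Principle A applies: it must be bound in its binding domain.
Binding domain of *themselves₆*: the embedded TP, whose subject is the jurors₃.
*the musicians₁* c-commands the anaphor but is outside its binding domain → cannot satisfy Principle A.
*the directors₂* c-commands the anaphor but is outside its binding domain → cannot satisfy Principle A.
*the jurors₃* c-commands the anaphor within its binding domain → licit binder.
*the lawyers₄* does not c-command the anaphor → cannot bind it.
*the architects₅* does not c-command the anaphor → cannot bind it.

{3}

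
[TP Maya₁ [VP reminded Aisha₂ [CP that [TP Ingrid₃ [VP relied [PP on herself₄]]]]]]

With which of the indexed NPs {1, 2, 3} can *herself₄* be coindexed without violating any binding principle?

{3}

*herself* is an anaphor, so Principle A applies: it must be bound in its binding domain.
Binding domain of *herself₄*: the embedded TP, whose subject is Ingrid₃.
*Maya₁* c-commands the anaphor but is outside its binding domain → cannot satisfy Principle A.
*Aisha₂* c-commands the anaphor but is outside its binding domain → cannot satisfy Principle A.
*Ingrid₃* c-commands the anaphor within its binding domain → licit binder.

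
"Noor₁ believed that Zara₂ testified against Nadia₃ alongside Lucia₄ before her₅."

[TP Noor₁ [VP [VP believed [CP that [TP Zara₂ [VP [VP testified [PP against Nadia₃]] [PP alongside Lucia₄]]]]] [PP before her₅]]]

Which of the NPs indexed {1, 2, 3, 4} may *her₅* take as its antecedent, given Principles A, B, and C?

{2, 3, 4}

*her* is a pronoun, so Principle B applies: it must be free in its binding domain.
Binding domain of *her₅*: the matrix TP, whose subject is Noor₁.
*Noor₁* c-commands the pronoun within its binding domain → coindexation would violate Principle B.
*Zara₂* and the pronoun do not c-command one another → neither Principle B nor Principle C is at stake; coindexation permitted.
*Nadia₃* and the pronoun do not c-command one another → neither Principle B nor Principle C is at stake; coindexation permitted.
*Lucia₄* and the pronoun do not c-command one another → neither Principle B nor Principle C is at stake; coindexation permitted.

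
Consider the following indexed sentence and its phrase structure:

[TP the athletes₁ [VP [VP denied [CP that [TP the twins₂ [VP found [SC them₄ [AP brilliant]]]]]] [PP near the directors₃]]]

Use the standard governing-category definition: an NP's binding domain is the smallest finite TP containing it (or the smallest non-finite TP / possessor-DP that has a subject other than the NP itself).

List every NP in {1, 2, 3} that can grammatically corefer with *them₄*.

*them* is a pronoun, so Principle B applies: it must be free in its binding domain.
Binding domain of *them₄*: the embedded TP, whose subject is the twins₂.
*the athletes₁* c-commands the pronoun but from outside its binding domain, and is not c-commanded by it → coindexation permitted.
*the twins₂* c-commands the pronoun within its binding domain → coindexation would violate Principle B.
*the directors₃* and the pronoun do not c-command one another → neither Principle B nor Principle C is at stake; coindexation permitted.

{1, 3}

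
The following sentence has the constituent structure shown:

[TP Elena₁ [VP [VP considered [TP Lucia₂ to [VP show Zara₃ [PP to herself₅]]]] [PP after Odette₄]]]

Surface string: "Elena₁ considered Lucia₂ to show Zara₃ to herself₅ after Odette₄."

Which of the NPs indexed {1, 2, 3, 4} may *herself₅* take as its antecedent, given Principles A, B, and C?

{2, 3}

*herself* is an anaphor, so Principle A applies: it must be bound in its binding domain.
Binding domain of *herself₅*: the embedded TP, whose subject is Lucia₂.
*Elena₁* c-commands the anaphor but is outside its binding domain → cannot satisfy Principle A.
*Lucia₂* c-commands the anaphor within its binding domain → licit binder.
*Zara₃* c-commands the anaphor within its binding domain → licit binder.
*Odette₄* does not c-command the anaphor → cannot bind it.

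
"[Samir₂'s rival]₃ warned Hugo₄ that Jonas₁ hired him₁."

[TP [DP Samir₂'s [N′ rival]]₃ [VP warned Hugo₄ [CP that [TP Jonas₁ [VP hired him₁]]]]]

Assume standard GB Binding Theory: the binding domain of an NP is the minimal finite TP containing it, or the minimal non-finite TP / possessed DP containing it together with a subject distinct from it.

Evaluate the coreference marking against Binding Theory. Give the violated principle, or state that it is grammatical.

The two coindexed NPs are *Jonas₁* and *him₁*.
*him₁* is a pronoun. Its binding domain is the embedded TP, whose subject is Jonas₁.
*Jonas₁* c-commands it within that domain and carries the same index.
The pronoun is locally bound → Principle B violation.

Principle B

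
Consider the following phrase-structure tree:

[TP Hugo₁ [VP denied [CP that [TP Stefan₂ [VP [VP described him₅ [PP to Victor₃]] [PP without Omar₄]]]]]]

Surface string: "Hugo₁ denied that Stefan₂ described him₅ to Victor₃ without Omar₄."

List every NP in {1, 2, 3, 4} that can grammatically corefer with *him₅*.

*him* is a pronoun, so Principle B applies: it must be free in its binding domain.
Binding domain of *him₅*: the embedded TP, whose subject is Stefan₂.
*Hugo₁* c-commands the pronoun but from outside its binding domain, and is not c-commanded by it → coindexation permitted.
*Stefan₂* c-commands the pronoun within its binding domain → coindexation would violate Principle B.
*Victor₃*: the pronoun c-commands this R-expression → coindexation would violate Principle C on *Victor₃*.
*Omar₄* and the pronoun do not c-command one another → neither Principle B nor Principle C is at stake; coindexation permitted.

{1, 4}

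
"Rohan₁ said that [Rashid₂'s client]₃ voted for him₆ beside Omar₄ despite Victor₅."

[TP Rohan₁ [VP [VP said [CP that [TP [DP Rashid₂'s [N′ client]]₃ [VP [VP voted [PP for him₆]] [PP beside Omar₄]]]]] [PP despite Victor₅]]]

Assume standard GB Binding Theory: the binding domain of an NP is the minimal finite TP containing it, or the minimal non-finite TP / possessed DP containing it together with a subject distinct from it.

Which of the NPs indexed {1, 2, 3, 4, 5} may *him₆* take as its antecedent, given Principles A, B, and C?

*him* is a pronoun, so Principle B applies: it must be free in its binding domain.
Binding domain of *him₆*: the embedded TP, whose subject is [Rashid₂'s client]₃.
*Rohan₁* c-commands the pronoun but from outside its binding domain, and is not c-commanded by it → coindexation permitted.
*Rashid₂* and the pronoun do not c-command one another → neither Principle B nor Principle C is at stake; coindexation permitted.
*[Rashid₂'s client]₃* c-commands the pronoun within its binding domain → coindexation would violate Principle B.
*Omar₄* and the pronoun do not c-command one another → neither Principle B nor Principle C is at stake; coindexation permitted.
*Victor₅* and the pronoun do not c-command one another → neither Principle B nor Principle C is at stake; coindexation permitted.

{1, 2, 4, 5}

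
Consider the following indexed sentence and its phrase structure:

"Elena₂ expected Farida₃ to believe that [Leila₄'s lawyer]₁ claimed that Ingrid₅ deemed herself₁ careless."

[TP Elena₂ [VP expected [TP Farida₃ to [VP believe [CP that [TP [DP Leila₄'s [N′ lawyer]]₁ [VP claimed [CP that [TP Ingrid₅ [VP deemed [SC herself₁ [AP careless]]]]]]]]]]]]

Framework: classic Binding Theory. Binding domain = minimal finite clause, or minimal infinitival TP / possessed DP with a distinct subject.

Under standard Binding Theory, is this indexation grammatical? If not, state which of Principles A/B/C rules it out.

Principle A

The two coindexed NPs are *[Leila₄'s lawyer]₁* and *herself₁*.
*herself₁* is an anaphor. Principle A requires it to be bound within its binding domain — the embedded TP, whose subject is Ingrid₅.
Within that domain it is c-commanded by *Ingrid₅*, which does not share its index.
*[Leila₄'s lawyer]₁* does c-command the anaphor, but from outside its binding domain.
The anaphor is unbound in its domain → Principle A violation.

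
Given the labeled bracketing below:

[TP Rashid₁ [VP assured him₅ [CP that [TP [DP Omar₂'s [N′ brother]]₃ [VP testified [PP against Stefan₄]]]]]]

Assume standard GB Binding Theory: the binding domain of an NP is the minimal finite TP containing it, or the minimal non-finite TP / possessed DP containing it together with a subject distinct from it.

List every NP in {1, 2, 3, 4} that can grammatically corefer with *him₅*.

*him* is a pronoun, so Principle B applies: it must be free in its binding domain.
Binding domain of *him₅*: the matrix TP, whose subject is Rashid₁.
*Rashid₁* c-commands the pronoun within its binding domain → coindexation would violate Principle B.
*Omar₂*: the pronoun c-commands this R-expression → coindexation would violate Principle C on *Omar₂*.
*[Omar₂'s brother]₃*: the pronoun c-commands this R-expression → coindexation would violate Principle C on *[Omar₂'s brother]₃*.
*Stefan₄*: the pronoun c-commands this R-expression → coindexation would violate Principle C on *Stefan₄*.

none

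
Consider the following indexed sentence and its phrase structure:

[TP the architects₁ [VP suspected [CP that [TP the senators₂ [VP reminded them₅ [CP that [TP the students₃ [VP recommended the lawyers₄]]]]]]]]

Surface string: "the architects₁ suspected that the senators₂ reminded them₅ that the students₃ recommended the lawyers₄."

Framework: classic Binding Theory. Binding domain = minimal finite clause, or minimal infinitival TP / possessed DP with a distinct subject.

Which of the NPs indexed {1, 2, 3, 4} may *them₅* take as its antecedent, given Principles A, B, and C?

{1}

*them* is a pronoun, so Principle B applies: it must be free in its binding domain.
Binding domain of *them₅*: the embedded TP, whose subject is the senators₂.
*the architects₁* c-commands the pronoun but from outside its binding domain, and is not c-commanded by it → coindexation permitted.
*the senators₂* c-commands the pronoun within its binding domain → coindexation would violate Principle B.
*the students₃*: the pronoun c-commands this R-expression → coindexation would violate Principle C on *the students₃*.
*the lawyers₄*: the pronoun c-commands this R-expression → coindexation would violate Principle C on *the lawyers₄*.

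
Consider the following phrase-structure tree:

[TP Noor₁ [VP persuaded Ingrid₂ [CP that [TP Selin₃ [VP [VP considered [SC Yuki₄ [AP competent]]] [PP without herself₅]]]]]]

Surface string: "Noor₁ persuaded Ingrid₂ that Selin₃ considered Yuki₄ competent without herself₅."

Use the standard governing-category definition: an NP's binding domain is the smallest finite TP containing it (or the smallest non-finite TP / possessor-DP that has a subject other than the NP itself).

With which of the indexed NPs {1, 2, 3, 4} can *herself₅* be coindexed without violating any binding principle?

*herself* is an anaphor, so Principle A applies: it must be bound in its binding domain.
Binding domain of *herself₅*: the embedded TP, whose subject is Selin₃.
*Noor₁* c-commands the anaphor but is outside its binding domain → cannot satisfy Principle A.
*Ingrid₂* c-commands the anaphor but is outside its binding domain → cannot satisfy Principle A.
*Selin₃* c-commands the anaphor within its binding domain → licit binder.
*Yuki₄* does not c-command the anaphor → cannot bind it.

{3}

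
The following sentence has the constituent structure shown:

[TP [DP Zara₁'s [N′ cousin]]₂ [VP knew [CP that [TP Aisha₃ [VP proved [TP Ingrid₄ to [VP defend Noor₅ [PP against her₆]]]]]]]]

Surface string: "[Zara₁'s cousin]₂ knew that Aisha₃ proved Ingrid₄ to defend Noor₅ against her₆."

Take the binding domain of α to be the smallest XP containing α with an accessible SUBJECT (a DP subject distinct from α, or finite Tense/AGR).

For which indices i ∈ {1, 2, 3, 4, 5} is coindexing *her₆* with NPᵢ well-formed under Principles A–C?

*her* is a pronoun, so Principle B applies: it must be free in its binding domain.
Binding domain of *her₆*: the embedded TP, whose subject is Ingrid₄.
*Zara₁* and the pronoun do not c-command one another → neither Principle B nor Principle C is at stake; coindexation permitted.
*[Zara₁'s cousin]₂* c-commands the pronoun but from outside its binding domain, and is not c-commanded by it → coindexation permitted.
*Aisha₃* c-commands the pronoun but from outside its binding domain, and is not c-commanded by it → coindexation permitted.
*Ingrid₄* c-commands the pronoun within its binding domain → coindexation would violate Principle B.
*Noor₅* c-commands the pronoun within its binding domain → coindexation would violate Principle B.

{1, 2, 3}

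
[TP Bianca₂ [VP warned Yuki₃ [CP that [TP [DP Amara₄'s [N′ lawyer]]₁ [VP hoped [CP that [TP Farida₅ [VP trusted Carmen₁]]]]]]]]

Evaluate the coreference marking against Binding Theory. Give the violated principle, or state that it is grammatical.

Principle C

The two coindexed NPs are *[Amara₄'s lawyer]₁* and *Carmen₁*.
*Carmen₁* is an R-expression. Principle C requires it to be free everywhere.
*[Amara₄'s lawyer]₁* c-commands it and carries the same index.
The R-expression is bound → Principle C violation.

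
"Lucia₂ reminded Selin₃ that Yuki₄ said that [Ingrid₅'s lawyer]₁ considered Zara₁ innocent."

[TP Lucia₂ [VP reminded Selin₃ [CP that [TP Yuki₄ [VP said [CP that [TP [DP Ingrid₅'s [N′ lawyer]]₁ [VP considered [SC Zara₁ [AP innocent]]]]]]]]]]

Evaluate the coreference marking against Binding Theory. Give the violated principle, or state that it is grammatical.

Principle C

The two coindexed NPs are *[Ingrid₅'s lawyer]₁* and *Zara₁*.
*Zara₁* is an R-expression. Principle C requires it to be free everywhere.
*[Ingrid₅'s lawyer]₁* c-commands it and carries the same index.
The R-expression is bound → Principle C violation.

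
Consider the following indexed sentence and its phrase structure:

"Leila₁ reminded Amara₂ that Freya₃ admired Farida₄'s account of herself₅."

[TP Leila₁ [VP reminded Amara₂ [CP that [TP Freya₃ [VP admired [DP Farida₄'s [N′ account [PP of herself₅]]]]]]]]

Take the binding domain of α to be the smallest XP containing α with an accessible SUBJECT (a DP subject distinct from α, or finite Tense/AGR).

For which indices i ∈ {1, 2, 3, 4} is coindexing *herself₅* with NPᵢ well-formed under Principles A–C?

{4}

*herself* is an anaphor, so Principle A applies: it must be bound in its binding domain.
Binding domain of *herself₅*: the possessed DP, whose subject is Farida₄.
*Leila₁* c-commands the anaphor but is outside its binding domain → cannot satisfy Principle A.
*Amara₂* c-commands the anaphor but is outside its binding domain → cannot satisfy Principle A.
*Freya₃* c-commands the anaphor but is outside its binding domain → cannot satisfy Principle A.
*Farida₄* c-commands the anaphor within its binding domain → licit binder.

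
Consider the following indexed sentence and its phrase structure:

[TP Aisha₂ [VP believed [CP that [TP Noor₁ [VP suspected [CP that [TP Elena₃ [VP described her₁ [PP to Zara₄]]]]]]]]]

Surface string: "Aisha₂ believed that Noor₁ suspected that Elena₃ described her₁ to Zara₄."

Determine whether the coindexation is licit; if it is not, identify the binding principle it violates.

The two coindexed NPs are *Noor₁* and *her₁*.
*her₁* is a pronoun; its binding domain is the embedded TP, whose subject is Elena₃. Within that domain it is c-commanded only by *Elena₃*, which carries a different index — the pronoun is free locally, so Principle B holds.
*Noor₁* is an R-expression; *her₁* does not c-command it, and no other NP shares its index, so Principle C is satisfied.
All principles are respected.

grammatical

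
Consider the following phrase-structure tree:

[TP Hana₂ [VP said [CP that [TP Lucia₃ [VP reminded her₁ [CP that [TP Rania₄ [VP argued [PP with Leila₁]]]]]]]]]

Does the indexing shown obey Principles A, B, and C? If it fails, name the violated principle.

Principle C

The two coindexed NPs are *her₁* and *Leila₁*.
*Leila₁* is an R-expression. Principle C requires it to be free everywhere.
*her₁* c-commands it and carries the same index.
The R-expression is bound → Principle C violation.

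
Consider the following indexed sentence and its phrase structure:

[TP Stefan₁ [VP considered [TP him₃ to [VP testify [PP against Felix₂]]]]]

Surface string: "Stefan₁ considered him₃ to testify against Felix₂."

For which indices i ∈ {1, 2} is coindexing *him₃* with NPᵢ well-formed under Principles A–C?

none

*him* is a pronoun, so Principle B applies: it must be free in its binding domain.
Binding domain of *him₃*: the matrix TP, whose subject is Stefan₁.
*Stefan₁* c-commands the pronoun within its binding domain → coindexation would violate Principle B.
*Felix₂*: the pronoun c-commands this R-expression → coindexation would violate Principle C on *Felix₂*.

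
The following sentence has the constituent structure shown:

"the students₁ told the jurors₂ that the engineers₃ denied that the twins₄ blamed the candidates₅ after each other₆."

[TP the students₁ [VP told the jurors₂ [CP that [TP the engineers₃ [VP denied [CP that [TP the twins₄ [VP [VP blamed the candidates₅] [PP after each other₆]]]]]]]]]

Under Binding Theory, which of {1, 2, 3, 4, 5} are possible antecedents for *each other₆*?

{4}

*each other* is an anaphor, so Principle A applies: it must be bound in its binding domain.
Binding domain of *each other₆*: the embedded TP, whose subject is the twins₄.
*the students₁* c-commands the anaphor but is outside its binding domain → cannot satisfy Principle A.
*the jurors₂* c-commands the anaphor but is outside its binding domain → cannot satisfy Principle A.
*the engineers₃* c-commands the anaphor but is outside its binding domain → cannot satisfy Principle A.
*the twins₄* c-commands the anaphor within its binding domain → licit binder.
*the candidates₅* does not c-command the anaphor → cannot bind it.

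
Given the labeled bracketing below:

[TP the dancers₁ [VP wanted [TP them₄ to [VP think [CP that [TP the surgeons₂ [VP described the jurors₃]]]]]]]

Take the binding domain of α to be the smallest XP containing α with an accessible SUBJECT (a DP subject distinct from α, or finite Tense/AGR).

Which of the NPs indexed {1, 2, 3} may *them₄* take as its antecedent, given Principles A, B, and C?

*them* is a pronoun, so Principle B applies: it must be free in its binding domain.
Binding domain of *them₄*: the matrix TP, whose subject is the dancers₁.
*the dancers₁* c-commands the pronoun within its binding domain → coindexation would violate Principle B.
*the surgeons₂*: the pronoun c-commands this R-expression → coindexation would violate Principle C on *the surgeons₂*.
*the jurors₃*: the pronoun c-commands this R-expression → coindexation would violate Principle C on *the jurors₃*.

none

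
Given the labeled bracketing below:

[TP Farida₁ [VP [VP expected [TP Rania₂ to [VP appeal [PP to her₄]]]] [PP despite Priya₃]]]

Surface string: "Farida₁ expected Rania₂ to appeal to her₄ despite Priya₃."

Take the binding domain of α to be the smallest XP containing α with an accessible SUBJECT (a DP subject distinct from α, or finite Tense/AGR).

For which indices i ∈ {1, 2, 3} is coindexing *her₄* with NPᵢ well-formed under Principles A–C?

*her* is a pronoun, so Principle B applies: it must be free in its binding domain.
Binding domain of *her₄*: the embedded TP, whose subject is Rania₂.
*Farida₁* c-commands the pronoun but from outside its binding domain, and is not c-commanded by it → coindexation permitted.
*Rania₂* c-commands the pronoun within its binding domain → coindexation would violate Principle B.
*Priya₃* and the pronoun do not c-command one another → neither Principle B nor Principle C is at stake; coindexation permitted.

{1, 3}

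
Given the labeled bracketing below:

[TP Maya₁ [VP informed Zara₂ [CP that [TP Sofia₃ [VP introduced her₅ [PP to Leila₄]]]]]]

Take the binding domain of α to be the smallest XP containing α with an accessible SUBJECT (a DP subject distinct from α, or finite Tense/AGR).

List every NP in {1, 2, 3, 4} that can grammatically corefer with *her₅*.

{1, 2}

*her* is a pronoun, so Principle B applies: it must be free in its binding domain.
Binding domain of *her₅*: the embedded TP, whose subject is Sofia₃.
*Maya₁* c-commands the pronoun but from outside its binding domain, and is not c-commanded by it → coindexation permitted.
*Zara₂* c-commands the pronoun but from outside its binding domain, and is not c-commanded by it → coindexation permitted.
*Sofia₃* c-commands the pronoun within its binding domain → coindexation would violate Principle B.
*Leila₄*: the pronoun c-commands this R-expression → coindexation would violate Principle C on *Leila₄*.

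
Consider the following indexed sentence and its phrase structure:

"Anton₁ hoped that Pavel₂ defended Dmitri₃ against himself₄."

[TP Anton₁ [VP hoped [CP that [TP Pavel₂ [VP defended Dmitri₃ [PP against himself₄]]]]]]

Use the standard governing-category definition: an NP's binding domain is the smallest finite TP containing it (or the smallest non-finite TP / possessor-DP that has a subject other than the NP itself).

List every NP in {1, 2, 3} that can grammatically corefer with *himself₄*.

{2, 3}

*himself* is an anaphor, so Principle A applies: it must be bound in its binding domain.
Binding domain of *himself₄*: the embedded TP, whose subject is Pavel₂.
*Anton₁* c-commands the anaphor but is outside its binding domain → cannot satisfy Principle A.
*Pavel₂* c-commands the anaphor within its binding domain → licit binder.
*Dmitri₃* c-commands the anaphor within its binding domain → licit binder.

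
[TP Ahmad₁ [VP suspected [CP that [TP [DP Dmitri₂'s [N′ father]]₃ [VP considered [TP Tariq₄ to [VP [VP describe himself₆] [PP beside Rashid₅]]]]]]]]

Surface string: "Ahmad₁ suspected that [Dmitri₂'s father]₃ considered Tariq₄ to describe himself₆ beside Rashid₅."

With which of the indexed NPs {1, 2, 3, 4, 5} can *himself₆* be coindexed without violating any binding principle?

{4}

*himself* is an anaphor, so Principle A applies: it must be bound in its binding domain.
Binding domain of *himself₆*: the embedded TP, whose subject is Tariq₄.
*Ahmad₁* c-commands the anaphor but is outside its binding domain → cannot satisfy Principle A.
*Dmitri₂* does not c-command the anaphor → cannot bind it.
*[Dmitri₂'s father]₃* c-commands the anaphor but is outside its binding domain → cannot satisfy Principle A.
*Tariq₄* c-commands the anaphor within its binding domain → licit binder.
*Rashid₅* does not c-command the anaphor → cannot bind it.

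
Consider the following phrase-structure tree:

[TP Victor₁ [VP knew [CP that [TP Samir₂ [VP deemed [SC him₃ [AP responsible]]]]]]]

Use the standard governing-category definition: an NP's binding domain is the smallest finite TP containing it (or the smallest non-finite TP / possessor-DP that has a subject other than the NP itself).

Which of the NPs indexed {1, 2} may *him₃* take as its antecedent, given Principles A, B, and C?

{1}

*him* is a pronoun, so Principle B applies: it must be free in its binding domain.
Binding domain of *him₃*: the embedded TP, whose subject is Samir₂.
*Victor₁* c-commands the pronoun but from outside its binding domain, and is not c-commanded by it → coindexation permitted.
*Samir₂* c-commands the pronoun within its binding domain → coindexation would violate Principle B.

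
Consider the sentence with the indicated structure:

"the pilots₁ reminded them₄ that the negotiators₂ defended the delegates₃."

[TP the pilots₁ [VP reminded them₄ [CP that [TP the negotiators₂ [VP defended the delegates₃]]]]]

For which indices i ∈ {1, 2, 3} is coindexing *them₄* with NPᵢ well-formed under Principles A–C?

none

*them* is a pronoun, so Principle B applies: it must be free in its binding domain.
Binding domain of *them₄*: the matrix TP, whose subject is the pilots₁.
*the pilots₁* c-commands the pronoun within its binding domain → coindexation would violate Principle B.
*the negotiators₂*: the pronoun c-commands this R-expression → coindexation would violate Principle C on *the negotiators₂*.
*the delegates₃*: the pronoun c-commands this R-expression → coindexation would violate Principle C on *the delegates₃*.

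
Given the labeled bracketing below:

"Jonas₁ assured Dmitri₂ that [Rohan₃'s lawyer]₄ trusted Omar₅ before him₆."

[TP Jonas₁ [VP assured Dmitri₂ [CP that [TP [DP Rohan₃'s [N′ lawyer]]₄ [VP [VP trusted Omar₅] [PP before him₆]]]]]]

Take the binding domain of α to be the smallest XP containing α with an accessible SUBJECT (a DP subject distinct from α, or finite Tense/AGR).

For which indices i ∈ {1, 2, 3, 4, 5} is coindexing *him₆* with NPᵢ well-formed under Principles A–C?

{1, 2, 3, 5}

*him* is a pronoun, so Principle B applies: it must be free in its binding domain.
Binding domain of *him₆*: the embedded TP, whose subject is [Rohan₃'s lawyer]₄.
*Jonas₁* c-commands the pronoun but from outside its binding domain, and is not c-commanded by it → coindexation permitted.
*Dmitri₂* c-commands the pronoun but from outside its binding domain, and is not c-commanded by it → coindexation permitted.
*Rohan₃* and the pronoun do not c-command one another → neither Principle B nor Principle C is at stake; coindexation permitted.
*[Rohan₃'s lawyer]₄* c-commands the pronoun within its binding domain → coindexation would violate Principle B.
*Omar₅* and the pronoun do not c-command one another → neither Principle B nor Principle C is at stake; coindexation permitted.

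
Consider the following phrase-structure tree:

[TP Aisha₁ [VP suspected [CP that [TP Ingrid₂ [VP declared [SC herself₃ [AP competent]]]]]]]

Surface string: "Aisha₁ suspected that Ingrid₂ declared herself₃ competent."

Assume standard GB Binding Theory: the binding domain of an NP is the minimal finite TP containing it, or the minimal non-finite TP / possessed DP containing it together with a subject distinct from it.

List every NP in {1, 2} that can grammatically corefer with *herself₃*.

{2}

*herself* is an anaphor, so Principle A applies: it must be bound in its binding domain.
Binding domain of *herself₃*: the embedded TP, whose subject is Ingrid₂.
*Aisha₁* c-commands the anaphor but is outside its binding domain → cannot satisfy Principle A.
*Ingrid₂* c-commands the anaphor within its binding domain → licit binder.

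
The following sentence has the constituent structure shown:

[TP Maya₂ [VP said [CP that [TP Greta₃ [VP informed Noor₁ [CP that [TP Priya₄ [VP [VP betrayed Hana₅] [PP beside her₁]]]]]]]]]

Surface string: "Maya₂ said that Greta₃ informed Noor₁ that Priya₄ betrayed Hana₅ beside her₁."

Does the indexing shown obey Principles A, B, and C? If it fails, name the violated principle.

The two coindexed NPs are *Noor₁* and *her₁*.
*her₁* is a pronoun; its binding domain is the embedded TP, whose subject is Priya₄. Within that domain it is c-commanded only by *Priya₄*, which carries a different index — the pronoun is free locally, so Principle B holds.
*Noor₁* is an R-expression; *her₁* does not c-command it, and no other NP shares its index, so Principle C is satisfied.
All principles are respected.

grammatical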